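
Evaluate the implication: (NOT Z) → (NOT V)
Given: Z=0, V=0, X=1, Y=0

Antecedent (NOT Z) = 1; consequent (NOT V) = 1.
1 → 1 = 1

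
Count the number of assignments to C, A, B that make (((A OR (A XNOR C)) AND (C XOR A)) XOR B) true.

Satisfying assignments: (0,0,1), (0,1,0), (1,0,1), (1,1,1)
Count: 4 out of 8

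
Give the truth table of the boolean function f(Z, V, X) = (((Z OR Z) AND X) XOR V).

Z | V | X | Output
------------------
0 | 0 | 0 | 0
0 | 0 | 1 | 0
0 | 1 | 0 | 1
0 | 1 | 1 | 1
1 | 0 | 0 | 0
1 | 0 | 1 | 1
1 | 1 | 0 | 1
1 | 1 | 1 | 0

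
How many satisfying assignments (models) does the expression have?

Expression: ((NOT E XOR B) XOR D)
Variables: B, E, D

Satisfying assignments: (0,0,0), (0,1,1), (1,0,1), (1,1,0)
Count: 4 out of 8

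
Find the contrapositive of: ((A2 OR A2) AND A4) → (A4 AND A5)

Contrapositive: NOT (A4 AND A5) → NOT ((A2 OR A2) AND A4)
Note: A statement and its contrapositive are logically equivalent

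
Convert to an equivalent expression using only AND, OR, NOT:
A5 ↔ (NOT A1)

(A5 AND (NOT A1)) OR (NOT A5 AND A1)
(Biconditional = both true or both false)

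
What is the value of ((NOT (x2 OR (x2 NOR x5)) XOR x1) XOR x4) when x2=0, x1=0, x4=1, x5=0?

Substituting: ((NOT (0 OR (0 NOR 0)) XOR 0) XOR 1)
= 1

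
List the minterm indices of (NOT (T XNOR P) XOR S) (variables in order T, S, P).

Σm(1, 2, 4, 7) = (NOT T AND NOT S AND P) OR (NOT T AND S AND NOT P) OR (T AND NOT S AND NOT P) OR (T AND S AND P)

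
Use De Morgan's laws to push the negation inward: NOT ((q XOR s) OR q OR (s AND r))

NOT (q XOR s) AND NOT q AND NOT (s AND r)
De Morgan's: NOT(OR of terms) = AND of negations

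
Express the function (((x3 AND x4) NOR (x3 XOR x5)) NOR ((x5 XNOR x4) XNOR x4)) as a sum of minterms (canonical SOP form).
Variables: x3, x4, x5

Σm(4, 6) = (x3 AND NOT x4 AND NOT x5) OR (x3 AND x4 AND NOT x5)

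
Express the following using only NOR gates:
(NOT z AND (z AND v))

(((z NOR z) NOR (z NOR z)) NOR (((z NOR z) NOR (v NOR v)) NOR ((z NOR z) NOR (v NOR v))))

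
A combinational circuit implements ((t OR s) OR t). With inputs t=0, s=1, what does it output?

Substituting: ((0 OR 1) OR 0)
= 1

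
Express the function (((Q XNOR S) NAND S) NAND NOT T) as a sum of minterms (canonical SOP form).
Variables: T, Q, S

Σm(3, 4, 5, 6, 7) = (NOT T AND Q AND S) OR (T AND NOT Q AND NOT S) OR (T AND NOT Q AND S) OR (T AND Q AND NOT S) OR (T AND Q AND S)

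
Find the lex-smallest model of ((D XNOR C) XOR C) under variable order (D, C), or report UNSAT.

D=0, C=0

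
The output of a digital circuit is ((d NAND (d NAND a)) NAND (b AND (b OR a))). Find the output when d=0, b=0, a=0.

Substituting: ((0 NAND (0 NAND 0)) NAND (0 AND (0 OR 0)))
= 1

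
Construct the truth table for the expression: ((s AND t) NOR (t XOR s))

s | t | Output
--------------
0 | 0 | 1
0 | 1 | 0
1 | 0 | 0
1 | 1 | 0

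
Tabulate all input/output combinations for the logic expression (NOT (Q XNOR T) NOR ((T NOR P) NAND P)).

T | P | Q | Output
------------------
0 | 0 | 0 | 0
0 | 0 | 1 | 0
0 | 1 | 0 | 0
0 | 1 | 1 | 0
1 | 0 | 0 | 0
1 | 0 | 1 | 0
1 | 1 | 0 | 0
1 | 1 | 1 | 0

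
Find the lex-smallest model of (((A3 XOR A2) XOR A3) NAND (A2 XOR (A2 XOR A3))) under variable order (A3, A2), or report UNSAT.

A3=0, A2=0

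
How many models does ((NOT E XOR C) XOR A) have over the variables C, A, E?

Satisfying assignments: (0,0,0), (0,1,1), (1,0,1), (1,1,0)
Count: 4 out of 8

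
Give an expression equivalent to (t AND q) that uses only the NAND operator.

((t NAND q) NAND (t NAND q))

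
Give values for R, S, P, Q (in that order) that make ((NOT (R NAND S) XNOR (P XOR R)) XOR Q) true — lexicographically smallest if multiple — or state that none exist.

R=0, S=0, P=0, Q=0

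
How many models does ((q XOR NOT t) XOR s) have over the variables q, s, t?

Satisfying assignments: (0,0,0), (0,1,1), (1,0,1), (1,1,0)
Count: 4 out of 8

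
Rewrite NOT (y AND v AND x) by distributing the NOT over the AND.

NOT y OR NOT v OR NOT x
De Morgan's: NOT(AND of terms) = OR of negations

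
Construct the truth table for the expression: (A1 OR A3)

A1 | A3 | Output
----------------
0 | 0 | 0
0 | 1 | 1
1 | 0 | 1
1 | 1 | 1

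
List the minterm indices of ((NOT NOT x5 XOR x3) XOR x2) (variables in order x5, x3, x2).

Σm(1, 2, 4, 7) = (NOT x5 AND NOT x3 AND x2) OR (NOT x5 AND x3 AND NOT x2) OR (x5 AND NOT x3 AND NOT x2) OR (x5 AND x3 AND x2)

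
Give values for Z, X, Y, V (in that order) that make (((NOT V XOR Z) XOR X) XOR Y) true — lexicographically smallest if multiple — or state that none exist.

Z=0, X=0, Y=0, V=0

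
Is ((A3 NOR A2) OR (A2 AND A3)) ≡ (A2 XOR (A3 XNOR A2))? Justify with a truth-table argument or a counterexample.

No. Counterexample: with A3=0, A2=1, Expression 1 = 0 but Expression 2 = 1.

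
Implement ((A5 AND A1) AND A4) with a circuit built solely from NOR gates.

((((A5 NOR A5) NOR (A1 NOR A1)) NOR ((A5 NOR A5) NOR (A1 NOR A1))) NOR (A4 NOR A4))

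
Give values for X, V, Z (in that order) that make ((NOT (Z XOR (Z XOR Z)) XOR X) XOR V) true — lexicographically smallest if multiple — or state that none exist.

X=0, V=0, Z=0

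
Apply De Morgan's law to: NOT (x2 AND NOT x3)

NOT x2 OR x3
De Morgan's: NOT(AND of terms) = OR of negations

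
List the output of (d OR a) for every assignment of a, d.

a | d | Output
--------------
0 | 0 | 0
0 | 1 | 1
1 | 0 | 1
1 | 1 | 1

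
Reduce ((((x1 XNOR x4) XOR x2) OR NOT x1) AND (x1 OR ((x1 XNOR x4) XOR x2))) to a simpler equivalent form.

By distribution ((E OR v) AND (E OR NOT v) = E):
= ((x1 XNOR x4) XOR x2)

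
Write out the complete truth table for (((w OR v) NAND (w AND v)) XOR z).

v | w | z | Output
------------------
0 | 0 | 0 | 1
0 | 0 | 1 | 0
0 | 1 | 0 | 1
0 | 1 | 1 | 0
1 | 0 | 0 | 1
1 | 0 | 1 | 0
1 | 1 | 0 | 0
1 | 1 | 1 | 1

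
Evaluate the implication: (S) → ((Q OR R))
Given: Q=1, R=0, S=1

Antecedent (S) = 1; consequent ((Q OR R)) = 1.
1 → 1 = 1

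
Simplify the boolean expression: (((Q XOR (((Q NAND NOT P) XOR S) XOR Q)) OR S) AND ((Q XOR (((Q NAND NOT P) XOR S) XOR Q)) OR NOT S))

By distribution ((E OR v) AND (E OR NOT v) = E) then XOR self-cancellation ((E XOR v) XOR v = E):
= ((Q NAND NOT P) XOR S)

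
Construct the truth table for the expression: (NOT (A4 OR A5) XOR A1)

A4 | A1 | A5 | Output
---------------------
0 | 0 | 0 | 1
0 | 0 | 1 | 0
0 | 1 | 0 | 0
0 | 1 | 1 | 1
1 | 0 | 0 | 0
1 | 0 | 1 | 0
1 | 1 | 0 | 1
1 | 1 | 1 | 1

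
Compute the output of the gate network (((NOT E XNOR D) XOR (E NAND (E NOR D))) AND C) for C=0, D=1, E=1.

Substituting: (((NOT 1 XNOR 1) XOR (1 NAND (1 NOR 1))) AND 0)
= 0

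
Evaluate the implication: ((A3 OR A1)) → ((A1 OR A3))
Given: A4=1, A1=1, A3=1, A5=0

Antecedent ((A3 OR A1)) = 1; consequent ((A1 OR A3)) = 1.
1 → 1 = 1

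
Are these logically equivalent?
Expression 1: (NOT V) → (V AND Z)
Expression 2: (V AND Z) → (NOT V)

No, Converse is not equivalent to original (counterexample: V=0, Z=0)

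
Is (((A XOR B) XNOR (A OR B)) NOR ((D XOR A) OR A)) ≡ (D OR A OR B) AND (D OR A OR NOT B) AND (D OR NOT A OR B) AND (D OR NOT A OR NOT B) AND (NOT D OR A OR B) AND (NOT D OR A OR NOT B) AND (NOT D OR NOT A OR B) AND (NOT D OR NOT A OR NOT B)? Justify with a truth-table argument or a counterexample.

Yes, they are equivalent — the two output columns agree on all 8 assignments:
D | A | B | Expression 1 | Expression 2
---------------------------------------
0 | 0 | 0 | 0 | 0
0 | 0 | 1 | 0 | 0
0 | 1 | 0 | 0 | 0
0 | 1 | 1 | 0 | 0
1 | 0 | 0 | 0 | 0
1 | 0 | 1 | 0 | 0
1 | 1 | 0 | 0 | 0
1 | 1 | 1 | 0 | 0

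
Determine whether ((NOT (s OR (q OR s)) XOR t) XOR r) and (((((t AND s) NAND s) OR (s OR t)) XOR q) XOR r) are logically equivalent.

No. Counterexample: with q=0, t=0, s=1, r=0, Expression 1 = 0 but Expression 2 = 1.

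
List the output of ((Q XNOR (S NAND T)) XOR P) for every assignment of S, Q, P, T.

S | Q | P | T | Output
----------------------
0 | 0 | 0 | 0 | 0
0 | 0 | 0 | 1 | 0
0 | 0 | 1 | 0 | 1
0 | 0 | 1 | 1 | 1
0 | 1 | 0 | 0 | 1
0 | 1 | 0 | 1 | 1
0 | 1 | 1 | 0 | 0
0 | 1 | 1 | 1 | 0
1 | 0 | 0 | 0 | 0
1 | 0 | 0 | 1 | 1
1 | 0 | 1 | 0 | 1
1 | 0 | 1 | 1 | 0
1 | 1 | 0 | 0 | 1
1 | 1 | 0 | 1 | 0
1 | 1 | 1 | 0 | 0
1 | 1 | 1 | 1 | 1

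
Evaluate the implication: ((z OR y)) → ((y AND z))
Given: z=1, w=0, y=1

Antecedent ((z OR y)) = 1; consequent ((y AND z)) = 1.
1 → 1 = 1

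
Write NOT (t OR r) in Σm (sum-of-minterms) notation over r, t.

Σm(0) = (NOT r AND NOT t)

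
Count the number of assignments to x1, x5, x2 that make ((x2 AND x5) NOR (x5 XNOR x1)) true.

Satisfying assignments: (0,1,0), (1,0,0), (1,0,1)
Count: 3 out of 8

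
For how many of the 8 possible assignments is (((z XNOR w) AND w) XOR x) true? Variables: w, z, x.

Satisfying assignments: (0,0,1), (0,1,1), (1,0,1), (1,1,0)
Count: 4 out of 8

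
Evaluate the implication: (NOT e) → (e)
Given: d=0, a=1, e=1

Antecedent (NOT e) = 0; consequent (e) = 1.
0 → 1 = 1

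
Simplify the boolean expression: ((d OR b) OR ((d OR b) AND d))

By absorption (E OR (E AND v) = E):
= (d OR b)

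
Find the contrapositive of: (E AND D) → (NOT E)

Contrapositive: E → NOT (E AND D)
Note: A statement and its contrapositive are logically equivalent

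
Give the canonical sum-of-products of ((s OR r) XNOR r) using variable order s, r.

Σm(0, 1, 3) = (NOT s AND NOT r) OR (NOT s AND r) OR (s AND r)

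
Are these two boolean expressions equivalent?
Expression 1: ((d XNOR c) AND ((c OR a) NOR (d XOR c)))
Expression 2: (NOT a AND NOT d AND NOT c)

Yes, they are equivalent — the two output columns agree on all 8 assignments:
a | d | c | Expression 1 | Expression 2
---------------------------------------
0 | 0 | 0 | 1 | 1
0 | 0 | 1 | 0 | 0
0 | 1 | 0 | 0 | 0
0 | 1 | 1 | 0 | 0
1 | 0 | 0 | 0 | 0
1 | 0 | 1 | 0 | 0
1 | 1 | 0 | 0 | 0
1 | 1 | 1 | 0 | 0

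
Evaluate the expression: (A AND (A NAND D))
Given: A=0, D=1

Substituting: (0 AND (0 NAND 1))
= 0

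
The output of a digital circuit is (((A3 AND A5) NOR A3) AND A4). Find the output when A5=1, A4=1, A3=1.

Substituting: (((1 AND 1) NOR 1) AND 1)
= 0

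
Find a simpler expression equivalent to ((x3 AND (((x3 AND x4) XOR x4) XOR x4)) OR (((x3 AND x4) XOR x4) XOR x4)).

By absorption (E OR (E AND v) = E) then XOR self-cancellation ((E XOR v) XOR v = E):
= (x3 AND x4)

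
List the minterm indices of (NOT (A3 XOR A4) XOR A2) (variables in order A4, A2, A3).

Σm(0, 3, 5, 6) = (NOT A4 AND NOT A2 AND NOT A3) OR (NOT A4 AND A2 AND A3) OR (A4 AND NOT A2 AND A3) OR (A4 AND A2 AND NOT A3)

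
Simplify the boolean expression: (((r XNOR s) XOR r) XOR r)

By XOR self-cancellation ((E XOR v) XOR v = E):
= (r XNOR s)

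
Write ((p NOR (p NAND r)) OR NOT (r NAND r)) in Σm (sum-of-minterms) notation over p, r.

Σm(1, 3) = (NOT p AND r) OR (p AND r)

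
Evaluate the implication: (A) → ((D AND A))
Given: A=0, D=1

Antecedent (A) = 0; consequent ((D AND A)) = 0.
0 → 0 = 1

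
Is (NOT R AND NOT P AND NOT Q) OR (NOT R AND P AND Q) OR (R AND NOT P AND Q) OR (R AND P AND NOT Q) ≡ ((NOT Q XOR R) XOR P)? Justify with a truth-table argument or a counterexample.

Yes, they are equivalent — the two output columns agree on all 8 assignments:
R | P | Q | Expression 1 | Expression 2
---------------------------------------
0 | 0 | 0 | 1 | 1
0 | 0 | 1 | 0 | 0
0 | 1 | 0 | 0 | 0
0 | 1 | 1 | 1 | 1
1 | 0 | 0 | 0 | 0
1 | 0 | 1 | 1 | 1
1 | 1 | 0 | 1 | 1
1 | 1 | 1 | 0 | 0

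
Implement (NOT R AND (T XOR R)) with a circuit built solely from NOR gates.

(((R NOR R) NOR (R NOR R)) NOR (((((T NOR R) NOR (T NOR R)) NOR ((T NOR R) NOR (T NOR R))) NOR ((((T NOR T) NOR (R NOR R)) NOR ((T NOR T) NOR (R NOR R))) NOR (((T NOR T) NOR (R NOR R)) NOR ((T NOR T) NOR (R NOR R))))) NOR ((((T NOR R) NOR (T NOR R)) NOR ((T NOR R) NOR (T NOR R))) NOR ((((T NOR T) NOR (R NOR R)) NOR ((T NOR T) NOR (R NOR R))) NOR (((T NOR T) NOR (R NOR R)) NOR ((T NOR T) NOR (R NOR R)))))))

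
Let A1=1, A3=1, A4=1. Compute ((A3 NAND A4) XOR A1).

Substituting: ((1 NAND 1) XOR 1)
= 1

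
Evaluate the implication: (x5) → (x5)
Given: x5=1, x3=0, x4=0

Antecedent (x5) = 1; consequent (x5) = 1.
1 → 1 = 1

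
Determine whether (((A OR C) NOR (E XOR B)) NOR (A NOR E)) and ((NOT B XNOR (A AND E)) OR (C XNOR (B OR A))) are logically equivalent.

No. Counterexample: with C=0, A=0, B=0, E=0, Expression 1 = 0 but Expression 2 = 1.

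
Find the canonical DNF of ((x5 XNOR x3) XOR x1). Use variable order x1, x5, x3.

(NOT x1 AND NOT x5 AND NOT x3) OR (NOT x1 AND x5 AND x3) OR (x1 AND NOT x5 AND x3) OR (x1 AND x5 AND NOT x3)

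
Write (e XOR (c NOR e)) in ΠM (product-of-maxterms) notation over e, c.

ΠM(1) = (e OR NOT c)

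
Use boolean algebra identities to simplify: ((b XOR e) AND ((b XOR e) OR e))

By absorption (E AND (E OR v) = E):
= (b XOR e)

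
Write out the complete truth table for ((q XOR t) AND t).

t | q | Output
--------------
0 | 0 | 0
0 | 1 | 0
1 | 0 | 1
1 | 1 | 0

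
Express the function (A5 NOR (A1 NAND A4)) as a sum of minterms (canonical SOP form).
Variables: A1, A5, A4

Σm(5) = (A1 AND NOT A5 AND A4)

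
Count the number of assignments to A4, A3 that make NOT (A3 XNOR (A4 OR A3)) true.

Satisfying assignments: (1,0)
Count: 1 out of 4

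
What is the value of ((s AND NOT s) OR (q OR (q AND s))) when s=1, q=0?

Substituting: ((1 AND NOT 1) OR (0 OR (0 AND 1)))
= 0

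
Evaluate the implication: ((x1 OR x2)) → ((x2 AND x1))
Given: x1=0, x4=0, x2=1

Antecedent ((x1 OR x2)) = 1; consequent ((x2 AND x1)) = 0.
1 → 0 = 0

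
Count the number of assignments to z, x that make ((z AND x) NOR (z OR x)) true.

Satisfying assignments: (0,0)
Count: 1 out of 4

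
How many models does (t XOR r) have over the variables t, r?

Satisfying assignments: (0,1), (1,0)
Count: 2 out of 4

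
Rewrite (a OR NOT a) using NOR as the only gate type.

((a NOR (a NOR a)) NOR (a NOR (a NOR a)))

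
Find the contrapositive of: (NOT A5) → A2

Contrapositive: NOT A2 → A5
Note: A statement and its contrapositive are logically equivalent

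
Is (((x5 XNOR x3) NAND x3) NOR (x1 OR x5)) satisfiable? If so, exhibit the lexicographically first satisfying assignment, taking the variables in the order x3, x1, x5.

UNSATISFIABLE - no assignment makes this expression true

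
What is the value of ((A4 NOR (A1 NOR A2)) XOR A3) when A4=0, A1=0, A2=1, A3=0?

Substituting: ((0 NOR (0 NOR 1)) XOR 0)
= 1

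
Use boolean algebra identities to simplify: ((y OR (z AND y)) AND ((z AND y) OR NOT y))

By distribution ((E OR v) AND (E OR NOT v) = E):
= (z AND y)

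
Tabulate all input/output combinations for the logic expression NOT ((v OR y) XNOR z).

z | y | v | Output
------------------
0 | 0 | 0 | 0
0 | 0 | 1 | 1
0 | 1 | 0 | 1
0 | 1 | 1 | 1
1 | 0 | 0 | 1
1 | 0 | 1 | 0
1 | 1 | 0 | 0
1 | 1 | 1 | 0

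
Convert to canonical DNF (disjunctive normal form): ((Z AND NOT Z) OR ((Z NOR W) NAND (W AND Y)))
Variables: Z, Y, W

(NOT Z AND NOT Y AND NOT W) OR (NOT Z AND NOT Y AND W) OR (NOT Z AND Y AND NOT W) OR (NOT Z AND Y AND W) OR (Z AND NOT Y AND NOT W) OR (Z AND NOT Y AND W) OR (Z AND Y AND NOT W) OR (Z AND Y AND W)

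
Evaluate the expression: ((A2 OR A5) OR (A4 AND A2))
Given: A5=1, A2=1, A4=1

Substituting: ((1 OR 1) OR (1 AND 1))
= 1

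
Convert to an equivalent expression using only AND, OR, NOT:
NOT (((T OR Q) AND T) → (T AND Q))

((T OR Q) AND T) AND NOT (T AND Q)
(Negated implication: NOT(A → B) = A AND NOT B)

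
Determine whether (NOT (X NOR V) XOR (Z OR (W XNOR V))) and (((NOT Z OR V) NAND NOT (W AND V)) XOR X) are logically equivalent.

No. Counterexample: with W=0, V=0, Z=0, X=0, Expression 1 = 1 but Expression 2 = 0.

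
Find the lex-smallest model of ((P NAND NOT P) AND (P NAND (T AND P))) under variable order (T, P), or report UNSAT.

T=0, P=0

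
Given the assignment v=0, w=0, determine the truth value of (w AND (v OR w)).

Substituting: (0 AND (0 OR 0))
= 0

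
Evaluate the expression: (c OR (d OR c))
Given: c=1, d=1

Substituting: (1 OR (1 OR 1))
= 1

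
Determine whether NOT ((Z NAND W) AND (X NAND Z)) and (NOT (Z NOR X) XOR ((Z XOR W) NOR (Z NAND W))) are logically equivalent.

No. Counterexample: with W=0, Z=0, X=1, Expression 1 = 0 but Expression 2 = 1.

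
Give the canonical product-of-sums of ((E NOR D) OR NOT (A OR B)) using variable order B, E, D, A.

ΠM(3, 5, 7, 10, 11, 12, 13, 14, 15) = (B OR E OR NOT D OR NOT A) AND (B OR NOT E OR D OR NOT A) AND (B OR NOT E OR NOT D OR NOT A) AND (NOT B OR E OR NOT D OR A) AND (NOT B OR E OR NOT D OR NOT A) AND (NOT B OR NOT E OR D OR A) AND (NOT B OR NOT E OR D OR NOT A) AND (NOT B OR NOT E OR NOT D OR A) AND (NOT B OR NOT E OR NOT D OR NOT A)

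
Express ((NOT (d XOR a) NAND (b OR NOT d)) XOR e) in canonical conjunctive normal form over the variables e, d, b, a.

(e OR d OR b OR a) AND (e OR d OR NOT b OR a) AND (e OR NOT d OR NOT b OR NOT a) AND (NOT e OR d OR b OR NOT a) AND (NOT e OR d OR NOT b OR NOT a) AND (NOT e OR NOT d OR b OR a) AND (NOT e OR NOT d OR b OR NOT a) AND (NOT e OR NOT d OR NOT b OR a)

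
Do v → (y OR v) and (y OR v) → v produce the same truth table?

No, Converse is not equivalent to original (counterexample: v=0, y=1)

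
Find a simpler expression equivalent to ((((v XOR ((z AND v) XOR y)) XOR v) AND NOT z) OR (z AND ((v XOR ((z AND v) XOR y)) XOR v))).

By distribution ((E AND v) OR (E AND NOT v) = E) then XOR self-cancellation ((E XOR v) XOR v = E):
= ((z AND v) XOR y)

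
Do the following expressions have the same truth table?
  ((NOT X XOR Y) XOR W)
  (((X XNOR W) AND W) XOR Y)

No. Counterexample: with Y=0, W=0, X=0, Expression 1 = 1 but Expression 2 = 0.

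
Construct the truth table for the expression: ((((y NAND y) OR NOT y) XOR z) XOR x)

y | z | x | Output
------------------
0 | 0 | 0 | 1
0 | 0 | 1 | 0
0 | 1 | 0 | 0
0 | 1 | 1 | 1
1 | 0 | 0 | 0
1 | 0 | 1 | 1
1 | 1 | 0 | 1
1 | 1 | 1 | 0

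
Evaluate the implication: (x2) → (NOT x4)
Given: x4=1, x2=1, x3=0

Antecedent (x2) = 1; consequent (NOT x4) = 0.
1 → 0 = 0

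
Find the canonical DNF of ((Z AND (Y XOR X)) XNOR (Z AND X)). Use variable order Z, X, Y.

(NOT Z AND NOT X AND NOT Y) OR (NOT Z AND NOT X AND Y) OR (NOT Z AND X AND NOT Y) OR (NOT Z AND X AND Y) OR (Z AND NOT X AND NOT Y) OR (Z AND X AND NOT Y)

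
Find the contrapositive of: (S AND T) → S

Contrapositive: NOT S → NOT (S AND T)
Note: A statement and its contrapositive are logically equivalent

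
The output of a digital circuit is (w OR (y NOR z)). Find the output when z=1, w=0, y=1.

Substituting: (0 OR (1 NOR 1))
= 0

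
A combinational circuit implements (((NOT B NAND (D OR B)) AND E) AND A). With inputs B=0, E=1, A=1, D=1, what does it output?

Substituting: (((NOT 0 NAND (1 OR 0)) AND 1) AND 1)
= 0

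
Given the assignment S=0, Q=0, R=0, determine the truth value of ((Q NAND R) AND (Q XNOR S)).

Substituting: ((0 NAND 0) AND (0 XNOR 0))
= 1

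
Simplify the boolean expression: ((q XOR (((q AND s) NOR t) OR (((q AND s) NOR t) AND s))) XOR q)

By XOR self-cancellation ((E XOR v) XOR v = E) then absorption (E OR (E AND v) = E):
= ((q AND s) NOR t)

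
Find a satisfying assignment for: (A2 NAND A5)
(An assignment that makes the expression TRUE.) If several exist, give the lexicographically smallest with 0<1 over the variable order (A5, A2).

A5=0, A2=0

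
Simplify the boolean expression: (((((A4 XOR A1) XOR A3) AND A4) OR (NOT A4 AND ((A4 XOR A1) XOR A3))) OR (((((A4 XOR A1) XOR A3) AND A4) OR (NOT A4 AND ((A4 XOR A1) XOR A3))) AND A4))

By absorption (E OR (E AND v) = E) then distribution ((E AND v) OR (E AND NOT v) = E):
= ((A4 XOR A1) XOR A3)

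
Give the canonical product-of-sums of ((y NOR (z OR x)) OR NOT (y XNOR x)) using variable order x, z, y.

ΠM(2, 5, 7) = (x OR NOT z OR y) AND (NOT x OR z OR NOT y) AND (NOT x OR NOT z OR NOT y)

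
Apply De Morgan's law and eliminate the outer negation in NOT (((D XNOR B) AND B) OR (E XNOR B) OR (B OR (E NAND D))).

NOT ((D XNOR B) AND B) AND NOT (E XNOR B) AND NOT (B OR (E NAND D))
De Morgan's: NOT(OR of terms) = AND of negations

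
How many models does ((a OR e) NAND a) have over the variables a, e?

Satisfying assignments: (0,0), (0,1)
Count: 2 out of 4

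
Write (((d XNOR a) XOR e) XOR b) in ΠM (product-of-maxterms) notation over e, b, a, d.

ΠM(1, 2, 4, 7, 8, 11, 13, 14) = (e OR b OR a OR NOT d) AND (e OR b OR NOT a OR d) AND (e OR NOT b OR a OR d) AND (e OR NOT b OR NOT a OR NOT d) AND (NOT e OR b OR a OR d) AND (NOT e OR b OR NOT a OR NOT d) AND (NOT e OR NOT b OR a OR NOT d) AND (NOT e OR NOT b OR NOT a OR d)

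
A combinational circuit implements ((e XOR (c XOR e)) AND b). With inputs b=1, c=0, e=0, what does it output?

Substituting: ((0 XOR (0 XOR 0)) AND 1)
= 0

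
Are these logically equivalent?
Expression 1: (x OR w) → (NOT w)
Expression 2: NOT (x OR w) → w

No, Inverse is not equivalent to original (counterexample: w=0, x=0)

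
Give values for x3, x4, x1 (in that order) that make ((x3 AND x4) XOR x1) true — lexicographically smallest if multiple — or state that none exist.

x3=0, x4=0, x1=1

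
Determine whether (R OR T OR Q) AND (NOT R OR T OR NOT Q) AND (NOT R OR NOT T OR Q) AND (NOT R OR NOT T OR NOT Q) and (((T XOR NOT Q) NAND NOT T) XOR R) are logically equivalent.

Yes, they are equivalent — the two output columns agree on all 8 assignments:
R | T | Q | Expression 1 | Expression 2
---------------------------------------
0 | 0 | 0 | 0 | 0
0 | 0 | 1 | 1 | 1
0 | 1 | 0 | 1 | 1
0 | 1 | 1 | 1 | 1
1 | 0 | 0 | 1 | 1
1 | 0 | 1 | 0 | 0
1 | 1 | 0 | 0 | 0
1 | 1 | 1 | 0 | 0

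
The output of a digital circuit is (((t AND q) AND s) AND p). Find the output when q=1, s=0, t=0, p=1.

Substituting: (((0 AND 1) AND 0) AND 1)
= 0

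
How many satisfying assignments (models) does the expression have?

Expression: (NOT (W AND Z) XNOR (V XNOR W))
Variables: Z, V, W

Satisfying assignments: (0,0,0), (0,1,1), (1,0,0), (1,0,1)
Count: 4 out of 8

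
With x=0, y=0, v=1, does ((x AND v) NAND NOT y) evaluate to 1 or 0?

Substituting: ((0 AND 1) NAND NOT 0)
= 1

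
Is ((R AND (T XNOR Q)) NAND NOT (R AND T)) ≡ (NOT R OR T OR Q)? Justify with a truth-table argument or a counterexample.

Yes, they are equivalent — the two output columns agree on all 8 assignments:
R | T | Q | Expression 1 | Expression 2
---------------------------------------
0 | 0 | 0 | 1 | 1
0 | 0 | 1 | 1 | 1
0 | 1 | 0 | 1 | 1
0 | 1 | 1 | 1 | 1
1 | 0 | 0 | 0 | 0
1 | 0 | 1 | 1 | 1
1 | 1 | 0 | 1 | 1
1 | 1 | 1 | 1 | 1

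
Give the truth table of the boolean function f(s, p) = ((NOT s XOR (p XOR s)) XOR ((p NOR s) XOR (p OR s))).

s | p | Output
--------------
0 | 0 | 0
0 | 1 | 1
1 | 0 | 0
1 | 1 | 1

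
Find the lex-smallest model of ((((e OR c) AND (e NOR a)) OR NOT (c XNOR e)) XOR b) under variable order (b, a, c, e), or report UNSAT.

b=0, a=0, c=0, e=1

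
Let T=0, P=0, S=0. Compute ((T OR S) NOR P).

Substituting: ((0 OR 0) NOR 0)
= 1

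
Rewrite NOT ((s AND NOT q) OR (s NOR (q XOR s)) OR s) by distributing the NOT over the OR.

NOT (s AND NOT q) AND NOT (s NOR (q XOR s)) AND NOT s
De Morgan's: NOT(OR of terms) = AND of negations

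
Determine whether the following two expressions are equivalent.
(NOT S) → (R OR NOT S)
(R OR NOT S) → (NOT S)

No, Converse is not equivalent to original (counterexample: S=1, R=1)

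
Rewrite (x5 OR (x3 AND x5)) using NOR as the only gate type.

((x5 NOR ((x3 NOR x3) NOR (x5 NOR x5))) NOR (x5 NOR ((x3 NOR x3) NOR (x5 NOR x5))))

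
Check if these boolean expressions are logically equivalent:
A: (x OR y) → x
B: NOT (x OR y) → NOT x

No, Inverse is not equivalent to original (counterexample: y=1, x=0)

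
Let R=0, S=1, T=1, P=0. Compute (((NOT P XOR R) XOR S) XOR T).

Substituting: (((NOT 0 XOR 0) XOR 1) XOR 1)
= 1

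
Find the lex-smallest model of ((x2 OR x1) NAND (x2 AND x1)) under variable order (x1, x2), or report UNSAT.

x1=0, x2=0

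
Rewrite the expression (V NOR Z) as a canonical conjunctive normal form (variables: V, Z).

(V OR NOT Z) AND (NOT V OR Z) AND (NOT V OR NOT Z)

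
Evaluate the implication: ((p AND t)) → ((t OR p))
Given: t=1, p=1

Antecedent ((p AND t)) = 1; consequent ((t OR p)) = 1.
1 → 1 = 1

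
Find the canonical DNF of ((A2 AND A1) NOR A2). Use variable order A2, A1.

(NOT A2 AND NOT A1) OR (NOT A2 AND A1)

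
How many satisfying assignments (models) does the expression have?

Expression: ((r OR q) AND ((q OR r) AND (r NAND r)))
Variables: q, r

Satisfying assignments: (1,0)
Count: 1 out of 4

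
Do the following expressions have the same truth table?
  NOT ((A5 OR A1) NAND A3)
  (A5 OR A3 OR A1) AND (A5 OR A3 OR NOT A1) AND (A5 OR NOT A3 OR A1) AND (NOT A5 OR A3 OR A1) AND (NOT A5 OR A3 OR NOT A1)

Yes, they are equivalent — the two output columns agree on all 8 assignments:
A5 | A3 | A1 | Expression 1 | Expression 2
------------------------------------------
0 | 0 | 0 | 0 | 0
0 | 0 | 1 | 0 | 0
0 | 1 | 0 | 0 | 0
0 | 1 | 1 | 1 | 1
1 | 0 | 0 | 0 | 0
1 | 0 | 1 | 0 | 0
1 | 1 | 0 | 1 | 1
1 | 1 | 1 | 1 | 1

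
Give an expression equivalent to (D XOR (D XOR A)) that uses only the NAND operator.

((D NAND (D NAND ((D NAND (D NAND A)) NAND (A NAND (D NAND A))))) NAND (((D NAND (D NAND A)) NAND (A NAND (D NAND A))) NAND (D NAND ((D NAND (D NAND A)) NAND (A NAND (D NAND A))))))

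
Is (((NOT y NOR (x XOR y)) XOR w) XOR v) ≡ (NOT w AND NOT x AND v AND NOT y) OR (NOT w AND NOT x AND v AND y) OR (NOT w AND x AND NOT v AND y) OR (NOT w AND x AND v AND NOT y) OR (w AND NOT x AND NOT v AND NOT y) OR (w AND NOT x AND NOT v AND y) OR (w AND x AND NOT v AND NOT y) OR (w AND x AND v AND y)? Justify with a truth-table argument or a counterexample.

Yes, they are equivalent — the two output columns agree on all 16 assignments:
w | x | v | y | Expression 1 | Expression 2
-------------------------------------------
0 | 0 | 0 | 0 | 0 | 0
0 | 0 | 0 | 1 | 0 | 0
0 | 0 | 1 | 0 | 1 | 1
0 | 0 | 1 | 1 | 1 | 1
0 | 1 | 0 | 0 | 0 | 0
0 | 1 | 0 | 1 | 1 | 1
0 | 1 | 1 | 0 | 1 | 1
0 | 1 | 1 | 1 | 0 | 0
1 | 0 | 0 | 0 | 1 | 1
1 | 0 | 0 | 1 | 1 | 1
1 | 0 | 1 | 0 | 0 | 0
1 | 0 | 1 | 1 | 0 | 0
1 | 1 | 0 | 0 | 1 | 1
1 | 1 | 0 | 1 | 0 | 0
1 | 1 | 1 | 0 | 0 | 0
1 | 1 | 1 | 1 | 1 | 1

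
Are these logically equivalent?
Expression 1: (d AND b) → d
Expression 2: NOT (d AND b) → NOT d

No, Inverse is not equivalent to original (counterexample: d=1, b=0, c=0)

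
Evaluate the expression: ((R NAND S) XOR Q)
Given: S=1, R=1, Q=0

Substituting: ((1 NAND 1) XOR 0)
= 0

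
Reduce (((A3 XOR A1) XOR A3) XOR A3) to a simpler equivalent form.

By XOR self-cancellation ((E XOR v) XOR v = E):
= (A3 XOR A1)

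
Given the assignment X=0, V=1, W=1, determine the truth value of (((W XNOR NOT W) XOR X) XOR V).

Substituting: (((1 XNOR NOT 1) XOR 0) XOR 1)
= 1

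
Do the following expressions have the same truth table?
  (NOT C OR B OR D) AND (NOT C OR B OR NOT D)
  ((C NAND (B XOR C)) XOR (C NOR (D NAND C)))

Yes, they are equivalent — the two output columns agree on all 8 assignments:
C | B | D | Expression 1 | Expression 2
---------------------------------------
0 | 0 | 0 | 1 | 1
0 | 0 | 1 | 1 | 1
0 | 1 | 0 | 1 | 1
0 | 1 | 1 | 1 | 1
1 | 0 | 0 | 0 | 0
1 | 0 | 1 | 0 | 0
1 | 1 | 0 | 1 | 1
1 | 1 | 1 | 1 | 1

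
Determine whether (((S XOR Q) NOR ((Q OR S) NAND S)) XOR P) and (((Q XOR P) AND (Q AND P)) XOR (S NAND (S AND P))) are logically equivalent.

No. Counterexample: with Q=0, P=0, S=0, Expression 1 = 0 but Expression 2 = 1.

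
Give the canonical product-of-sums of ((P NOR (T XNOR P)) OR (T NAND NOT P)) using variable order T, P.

ΠM() = TRUE (no maxterms)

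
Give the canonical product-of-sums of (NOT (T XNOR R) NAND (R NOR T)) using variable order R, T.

ΠM() = TRUE (no maxterms)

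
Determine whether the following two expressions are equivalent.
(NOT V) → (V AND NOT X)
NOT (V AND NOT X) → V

Yes, Contrapositive is always equivalent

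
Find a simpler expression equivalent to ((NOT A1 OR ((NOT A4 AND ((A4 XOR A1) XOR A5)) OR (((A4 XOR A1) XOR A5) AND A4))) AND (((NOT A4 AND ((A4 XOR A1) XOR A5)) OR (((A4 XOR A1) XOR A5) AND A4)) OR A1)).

By distribution ((E OR v) AND (E OR NOT v) = E) then distribution ((E AND v) OR (E AND NOT v) = E):
= ((A4 XOR A1) XOR A5)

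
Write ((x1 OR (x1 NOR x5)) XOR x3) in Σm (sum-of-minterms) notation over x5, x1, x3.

Σm(0, 2, 5, 6) = (NOT x5 AND NOT x1 AND NOT x3) OR (NOT x5 AND x1 AND NOT x3) OR (x5 AND NOT x1 AND x3) OR (x5 AND x1 AND NOT x3)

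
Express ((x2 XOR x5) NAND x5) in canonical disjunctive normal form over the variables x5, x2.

(NOT x5 AND NOT x2) OR (NOT x5 AND x2) OR (x5 AND x2)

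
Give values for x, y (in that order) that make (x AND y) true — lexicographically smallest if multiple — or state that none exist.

x=1, y=1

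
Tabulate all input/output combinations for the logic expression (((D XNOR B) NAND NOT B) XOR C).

C | D | B | Output
------------------
0 | 0 | 0 | 0
0 | 0 | 1 | 1
0 | 1 | 0 | 1
0 | 1 | 1 | 1
1 | 0 | 0 | 1
1 | 0 | 1 | 0
1 | 1 | 0 | 0
1 | 1 | 1 | 0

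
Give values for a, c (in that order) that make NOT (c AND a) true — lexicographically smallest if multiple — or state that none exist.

a=0, c=0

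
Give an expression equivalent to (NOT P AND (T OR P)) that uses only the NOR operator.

(((P NOR P) NOR (P NOR P)) NOR (((T NOR P) NOR (T NOR P)) NOR ((T NOR P) NOR (T NOR P))))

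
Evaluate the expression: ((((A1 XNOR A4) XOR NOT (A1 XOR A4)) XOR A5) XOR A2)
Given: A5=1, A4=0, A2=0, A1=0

Substituting: ((((0 XNOR 0) XOR NOT (0 XOR 0)) XOR 1) XOR 0)
= 1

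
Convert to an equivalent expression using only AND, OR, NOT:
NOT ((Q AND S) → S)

(Q AND S) AND NOT S
(Negated implication: NOT(A → B) = A AND NOT B)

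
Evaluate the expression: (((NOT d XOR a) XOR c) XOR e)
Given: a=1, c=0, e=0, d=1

Substituting: (((NOT 1 XOR 1) XOR 0) XOR 0)
= 1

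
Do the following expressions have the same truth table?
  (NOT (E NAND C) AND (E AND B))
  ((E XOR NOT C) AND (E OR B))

No. Counterexample: with C=0, E=0, B=1, Expression 1 = 0 but Expression 2 = 1.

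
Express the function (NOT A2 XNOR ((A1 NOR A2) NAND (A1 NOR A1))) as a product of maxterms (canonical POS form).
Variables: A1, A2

ΠM(0, 1, 3) = (A1 OR A2) AND (A1 OR NOT A2) AND (NOT A1 OR NOT A2)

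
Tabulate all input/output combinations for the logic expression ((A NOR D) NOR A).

D | A | Output
--------------
0 | 0 | 0
0 | 1 | 0
1 | 0 | 1
1 | 1 | 0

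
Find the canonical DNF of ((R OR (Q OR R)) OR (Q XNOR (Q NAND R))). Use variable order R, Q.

(NOT R AND Q) OR (R AND NOT Q) OR (R AND Q)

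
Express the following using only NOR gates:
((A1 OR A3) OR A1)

((((A1 NOR A3) NOR (A1 NOR A3)) NOR A1) NOR (((A1 NOR A3) NOR (A1 NOR A3)) NOR A1))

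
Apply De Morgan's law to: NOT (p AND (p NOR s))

NOT p OR NOT (p NOR s)
De Morgan's: NOT(AND of terms) = OR of negations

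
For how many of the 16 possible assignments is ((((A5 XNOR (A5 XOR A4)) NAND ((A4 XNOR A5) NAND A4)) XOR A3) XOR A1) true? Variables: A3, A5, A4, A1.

Satisfying assignments: (0,0,0,1), (0,0,1,0), (0,1,0,1), (0,1,1,0), (1,0,0,0), (1,0,1,1), (1,1,0,0), (1,1,1,1)
Count: 8 out of 16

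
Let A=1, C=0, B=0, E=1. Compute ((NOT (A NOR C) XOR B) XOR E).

Substituting: ((NOT (1 NOR 0) XOR 0) XOR 1)
= 0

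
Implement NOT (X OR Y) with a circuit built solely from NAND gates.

(((X NAND X) NAND (Y NAND Y)) NAND ((X NAND X) NAND (Y NAND Y)))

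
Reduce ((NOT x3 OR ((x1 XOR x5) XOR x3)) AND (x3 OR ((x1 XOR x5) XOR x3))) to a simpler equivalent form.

By distribution ((E OR v) AND (E OR NOT v) = E):
= ((x1 XOR x5) XOR x3)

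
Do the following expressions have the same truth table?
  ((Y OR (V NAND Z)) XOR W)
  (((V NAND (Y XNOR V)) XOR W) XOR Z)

No. Counterexample: with Y=0, W=0, Z=1, V=0, Expression 1 = 1 but Expression 2 = 0.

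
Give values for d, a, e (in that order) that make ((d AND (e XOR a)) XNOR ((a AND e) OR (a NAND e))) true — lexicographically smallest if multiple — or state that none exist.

d=1, a=0, e=1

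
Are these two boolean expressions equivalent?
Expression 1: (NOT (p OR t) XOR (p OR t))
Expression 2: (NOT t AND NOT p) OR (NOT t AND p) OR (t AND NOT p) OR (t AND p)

Yes, they are equivalent — the two output columns agree on all 4 assignments:
t | p | Expression 1 | Expression 2
-----------------------------------
0 | 0 | 1 | 1
0 | 1 | 1 | 1
1 | 0 | 1 | 1
1 | 1 | 1 | 1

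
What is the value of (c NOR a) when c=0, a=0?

Substituting: (0 NOR 0)
= 1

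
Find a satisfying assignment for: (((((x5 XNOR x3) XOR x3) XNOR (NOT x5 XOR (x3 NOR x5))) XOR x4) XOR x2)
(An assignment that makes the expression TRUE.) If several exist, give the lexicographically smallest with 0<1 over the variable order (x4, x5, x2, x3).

x4=0, x5=0, x2=0, x3=1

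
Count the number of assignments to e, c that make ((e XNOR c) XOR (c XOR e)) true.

Satisfying assignments: (0,0), (0,1), (1,0), (1,1)
Count: 4 out of 4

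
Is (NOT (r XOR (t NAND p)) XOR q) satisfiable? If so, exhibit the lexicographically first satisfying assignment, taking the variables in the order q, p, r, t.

q=0, p=0, r=1, t=0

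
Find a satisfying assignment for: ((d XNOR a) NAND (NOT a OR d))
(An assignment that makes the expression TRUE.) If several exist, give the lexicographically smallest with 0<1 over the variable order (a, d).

a=0, d=1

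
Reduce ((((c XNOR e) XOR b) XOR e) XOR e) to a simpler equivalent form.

By XOR self-cancellation ((E XOR v) XOR v = E):
= ((c XNOR e) XOR b)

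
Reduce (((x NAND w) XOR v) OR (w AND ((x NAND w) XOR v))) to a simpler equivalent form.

By absorption (E OR (E AND v) = E):
= ((x NAND w) XOR v)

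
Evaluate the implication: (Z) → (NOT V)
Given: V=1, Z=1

Antecedent (Z) = 1; consequent (NOT V) = 0.
1 → 0 = 0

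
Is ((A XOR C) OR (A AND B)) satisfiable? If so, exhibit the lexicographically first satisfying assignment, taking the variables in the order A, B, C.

A=0, B=0, C=1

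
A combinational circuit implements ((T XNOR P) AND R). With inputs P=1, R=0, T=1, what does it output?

Substituting: ((1 XNOR 1) AND 0)
= 0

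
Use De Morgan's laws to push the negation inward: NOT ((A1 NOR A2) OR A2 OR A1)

NOT (A1 NOR A2) AND NOT A2 AND NOT A1
De Morgan's: NOT(OR of terms) = AND of negations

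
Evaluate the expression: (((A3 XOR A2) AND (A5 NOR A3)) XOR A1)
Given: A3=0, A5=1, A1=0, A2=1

Substituting: (((0 XOR 1) AND (1 NOR 0)) XOR 0)
= 0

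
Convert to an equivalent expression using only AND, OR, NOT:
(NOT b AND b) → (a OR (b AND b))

NOT (NOT b AND b) OR (a OR (b AND b))
(Implication elimination: A → B = NOT A OR B)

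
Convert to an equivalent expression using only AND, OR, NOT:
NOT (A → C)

A AND NOT C
(Negated implication: NOT(A → B) = A AND NOT B)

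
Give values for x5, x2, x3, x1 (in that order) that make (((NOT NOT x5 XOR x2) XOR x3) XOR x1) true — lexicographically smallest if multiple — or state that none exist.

x5=0, x2=0, x3=0, x1=1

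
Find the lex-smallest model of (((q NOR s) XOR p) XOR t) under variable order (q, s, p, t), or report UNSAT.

q=0, s=0, p=0, t=0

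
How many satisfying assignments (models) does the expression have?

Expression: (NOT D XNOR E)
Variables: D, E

Satisfying assignments: (0,1), (1,0)
Count: 2 out of 4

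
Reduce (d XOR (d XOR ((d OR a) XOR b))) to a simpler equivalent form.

By XOR self-cancellation ((E XOR v) XOR v = E):
= ((d OR a) XOR b)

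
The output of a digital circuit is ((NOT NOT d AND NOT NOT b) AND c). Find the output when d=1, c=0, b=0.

Substituting: ((NOT NOT 1 AND NOT NOT 0) AND 0)
= 0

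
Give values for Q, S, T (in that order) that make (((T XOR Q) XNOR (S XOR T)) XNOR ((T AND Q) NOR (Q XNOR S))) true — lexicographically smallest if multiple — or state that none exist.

Q=1, S=0, T=1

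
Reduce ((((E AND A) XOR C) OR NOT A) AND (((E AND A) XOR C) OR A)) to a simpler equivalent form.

By distribution ((E OR v) AND (E OR NOT v) = E):
= ((E AND A) XOR C)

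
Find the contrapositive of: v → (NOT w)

Contrapositive: w → NOT v
Note: A statement and its contrapositive are logically equivalent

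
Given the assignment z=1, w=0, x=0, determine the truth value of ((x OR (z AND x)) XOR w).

Substituting: ((0 OR (1 AND 0)) XOR 0)
= 0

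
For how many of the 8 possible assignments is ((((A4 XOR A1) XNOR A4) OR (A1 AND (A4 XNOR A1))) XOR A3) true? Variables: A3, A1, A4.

Satisfying assignments: (0,0,0), (0,0,1), (0,1,1), (1,1,0)
Count: 4 out of 8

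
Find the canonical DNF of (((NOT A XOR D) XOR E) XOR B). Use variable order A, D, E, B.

(NOT A AND NOT D AND NOT E AND NOT B) OR (NOT A AND NOT D AND E AND B) OR (NOT A AND D AND NOT E AND B) OR (NOT A AND D AND E AND NOT B) OR (A AND NOT D AND NOT E AND B) OR (A AND NOT D AND E AND NOT B) OR (A AND D AND NOT E AND NOT B) OR (A AND D AND E AND B)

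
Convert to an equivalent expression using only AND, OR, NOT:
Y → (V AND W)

NOT Y OR (V AND W)
(Implication elimination: A → B = NOT A OR B)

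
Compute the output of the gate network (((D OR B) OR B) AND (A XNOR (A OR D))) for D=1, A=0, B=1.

Substituting: (((1 OR 1) OR 1) AND (0 XNOR (0 OR 1)))
= 0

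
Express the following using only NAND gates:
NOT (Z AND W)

(((Z NAND W) NAND (Z NAND W)) NAND ((Z NAND W) NAND (Z NAND W)))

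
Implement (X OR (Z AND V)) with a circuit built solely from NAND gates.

((X NAND X) NAND (((Z NAND V) NAND (Z NAND V)) NAND ((Z NAND V) NAND (Z NAND V))))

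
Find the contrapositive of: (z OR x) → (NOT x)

Contrapositive: x → NOT (z OR x)
Note: A statement and its contrapositive are logically equivalent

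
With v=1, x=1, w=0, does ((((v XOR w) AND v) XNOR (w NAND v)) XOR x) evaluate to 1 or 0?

Substituting: ((((1 XOR 0) AND 1) XNOR (0 NAND 1)) XOR 1)
= 0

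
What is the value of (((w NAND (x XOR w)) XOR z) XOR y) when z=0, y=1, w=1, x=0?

Substituting: (((1 NAND (0 XOR 1)) XOR 0) XOR 1)
= 1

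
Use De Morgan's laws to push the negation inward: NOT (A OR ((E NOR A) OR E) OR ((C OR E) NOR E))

NOT A AND NOT ((E NOR A) OR E) AND NOT ((C OR E) NOR E)
De Morgan's: NOT(OR of terms) = AND of negations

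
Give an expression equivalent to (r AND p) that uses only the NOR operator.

((r NOR r) NOR (p NOR p))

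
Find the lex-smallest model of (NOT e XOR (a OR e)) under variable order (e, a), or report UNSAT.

e=0, a=0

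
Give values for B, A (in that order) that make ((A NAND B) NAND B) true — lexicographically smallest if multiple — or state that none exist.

B=0, A=0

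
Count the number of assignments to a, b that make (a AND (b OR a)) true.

Satisfying assignments: (1,0), (1,1)
Count: 2 out of 4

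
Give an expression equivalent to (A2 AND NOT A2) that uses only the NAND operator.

((A2 NAND (A2 NAND A2)) NAND (A2 NAND (A2 NAND A2)))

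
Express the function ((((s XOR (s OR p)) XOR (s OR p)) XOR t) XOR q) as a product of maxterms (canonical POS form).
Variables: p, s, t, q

ΠM(0, 3, 5, 6, 8, 11, 13, 14) = (p OR s OR t OR q) AND (p OR s OR NOT t OR NOT q) AND (p OR NOT s OR t OR NOT q) AND (p OR NOT s OR NOT t OR q) AND (NOT p OR s OR t OR q) AND (NOT p OR s OR NOT t OR NOT q) AND (NOT p OR NOT s OR t OR NOT q) AND (NOT p OR NOT s OR NOT t OR q)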